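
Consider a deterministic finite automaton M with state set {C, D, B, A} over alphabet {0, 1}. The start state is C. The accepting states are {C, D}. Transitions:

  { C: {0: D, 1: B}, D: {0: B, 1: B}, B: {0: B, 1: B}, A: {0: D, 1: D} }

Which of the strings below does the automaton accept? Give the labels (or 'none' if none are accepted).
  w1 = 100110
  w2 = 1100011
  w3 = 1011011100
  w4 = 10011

none

w1: Trace: C -1-> B -0-> B -0-> B -1-> B -1-> B -0-> B  → end B, rejected
w2: Trace: C -1-> B -1-> B -0-> B -0-> B -0-> B -1-> B -1-> B  → end B, rejected
w3: Trace: C -1-> B -0-> B -1-> B -1-> B -0-> B -1-> B -1-> B -1-> B -0-> B -0-> B  → end B, rejected
w4: Trace: C -1-> B -0-> B -0-> B -1-> B -1-> B  → end B, rejected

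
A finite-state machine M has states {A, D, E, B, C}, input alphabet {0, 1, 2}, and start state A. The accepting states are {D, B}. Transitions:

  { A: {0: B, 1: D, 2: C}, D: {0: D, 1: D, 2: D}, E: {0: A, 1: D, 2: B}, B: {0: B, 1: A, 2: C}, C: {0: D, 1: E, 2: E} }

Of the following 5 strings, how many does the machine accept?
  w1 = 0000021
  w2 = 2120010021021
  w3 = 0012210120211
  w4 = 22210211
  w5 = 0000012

w1:
  start at A
  read '0': A → B
  read '0': B → B
  read '0': B → B
  read '0': B → B
  read '0': B → B
  read '2': B → C
  read '1': C → E
  end E, rejected
w2:
  start at A
  read '2': A → C
  read '1': C → E
  read '2': E → B
  read '0': B → B
  read '0': B → B
  read '1': B → A
  read '0': A → B
  read '0': B → B
  read '2': B → C
  read '1': C → E
  read '0': E → A
  read '2': A → C
  read '1': C → E
  end E, rejected
w3:
  start at A
  read '0': A → B
  read '0': B → B
  read '1': B → A
  read '2': A → C
  read '2': C → E
  read '1': E → D
  read '0': D → D
  read '1': D → D
  read '2': D → D
  read '0': D → D
  read '2': D → D
  read '1': D → D
  read '1': D → D
  end D, accepted
w4:
  start at A
  read '2': A → C
  read '2': C → E
  read '2': E → B
  read '1': B → A
  read '0': A → B
  read '2': B → C
  read '1': C → E
  read '1': E → D
  end D, accepted
w5:
  start at A
  read '0': A → B
  read '0': B → B
  read '0': B → B
  read '0': B → B
  read '0': B → B
  read '1': B → A
  read '2': A → C
  end C, rejected

2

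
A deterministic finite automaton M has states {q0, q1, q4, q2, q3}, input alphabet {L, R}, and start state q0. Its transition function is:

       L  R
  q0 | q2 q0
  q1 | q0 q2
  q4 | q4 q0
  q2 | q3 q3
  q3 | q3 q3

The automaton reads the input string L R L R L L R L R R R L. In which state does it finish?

q0 → q2 → q3 → q3 → q3 → q3 → q3 → q3 → q3 → q3 → q3 → q3 → q3

q3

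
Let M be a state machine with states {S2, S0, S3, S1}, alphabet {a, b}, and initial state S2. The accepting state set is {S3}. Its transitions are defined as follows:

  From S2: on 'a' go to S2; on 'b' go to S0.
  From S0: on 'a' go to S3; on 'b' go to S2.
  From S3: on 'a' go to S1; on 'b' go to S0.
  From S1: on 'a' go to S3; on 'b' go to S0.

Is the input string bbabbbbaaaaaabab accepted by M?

start at S2
read 'b': S2 → S0
read 'b': S0 → S2
read 'a': S2 → S2
read 'b': S2 → S0
read 'b': S0 → S2
read 'b': S2 → S0
read 'b': S0 → S2
read 'a': S2 → S2
read 'a': S2 → S2
read 'a': S2 → S2
read 'a': S2 → S2
read 'a': S2 → S2
read 'a': S2 → S2
read 'b': S2 → S0
read 'a': S0 → S3
read 'b': S3 → S0
End state S0 is not accepting.

No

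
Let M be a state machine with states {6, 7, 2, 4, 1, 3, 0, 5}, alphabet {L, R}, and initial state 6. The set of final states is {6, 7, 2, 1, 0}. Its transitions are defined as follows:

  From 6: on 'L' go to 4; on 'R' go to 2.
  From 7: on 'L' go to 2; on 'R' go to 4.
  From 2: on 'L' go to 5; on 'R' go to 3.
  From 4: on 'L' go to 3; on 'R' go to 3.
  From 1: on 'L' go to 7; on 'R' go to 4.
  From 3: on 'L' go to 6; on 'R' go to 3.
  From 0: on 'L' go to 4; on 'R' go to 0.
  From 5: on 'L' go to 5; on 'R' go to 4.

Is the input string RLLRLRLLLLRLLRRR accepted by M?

6 → 2 → 5 → 5 → 4 → 3 → 3 → 6 → 4 → 3 → 6 → 2 → 5 → 5 → 4 → 3 → 3
End state 3 is not accepting.

No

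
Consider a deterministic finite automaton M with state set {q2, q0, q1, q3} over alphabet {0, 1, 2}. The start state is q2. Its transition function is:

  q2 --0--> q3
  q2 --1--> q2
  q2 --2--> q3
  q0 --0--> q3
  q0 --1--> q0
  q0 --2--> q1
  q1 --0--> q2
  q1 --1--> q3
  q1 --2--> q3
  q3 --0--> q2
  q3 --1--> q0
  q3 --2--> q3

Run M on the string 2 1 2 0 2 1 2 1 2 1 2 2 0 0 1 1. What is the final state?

q2 → q3 → q0 → q1 → q2 → q3 → q0 → q1 → q3 → q3 → q0 → q1 → q3 → q2 → q3 → q0 → q0

q0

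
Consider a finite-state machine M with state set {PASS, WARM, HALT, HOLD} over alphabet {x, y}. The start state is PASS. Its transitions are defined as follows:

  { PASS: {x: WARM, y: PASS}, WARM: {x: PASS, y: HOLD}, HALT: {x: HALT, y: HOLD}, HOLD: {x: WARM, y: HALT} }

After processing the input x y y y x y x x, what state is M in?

PASS → WARM → HOLD → HALT → HOLD → WARM → HOLD → WARM → PASS

PASS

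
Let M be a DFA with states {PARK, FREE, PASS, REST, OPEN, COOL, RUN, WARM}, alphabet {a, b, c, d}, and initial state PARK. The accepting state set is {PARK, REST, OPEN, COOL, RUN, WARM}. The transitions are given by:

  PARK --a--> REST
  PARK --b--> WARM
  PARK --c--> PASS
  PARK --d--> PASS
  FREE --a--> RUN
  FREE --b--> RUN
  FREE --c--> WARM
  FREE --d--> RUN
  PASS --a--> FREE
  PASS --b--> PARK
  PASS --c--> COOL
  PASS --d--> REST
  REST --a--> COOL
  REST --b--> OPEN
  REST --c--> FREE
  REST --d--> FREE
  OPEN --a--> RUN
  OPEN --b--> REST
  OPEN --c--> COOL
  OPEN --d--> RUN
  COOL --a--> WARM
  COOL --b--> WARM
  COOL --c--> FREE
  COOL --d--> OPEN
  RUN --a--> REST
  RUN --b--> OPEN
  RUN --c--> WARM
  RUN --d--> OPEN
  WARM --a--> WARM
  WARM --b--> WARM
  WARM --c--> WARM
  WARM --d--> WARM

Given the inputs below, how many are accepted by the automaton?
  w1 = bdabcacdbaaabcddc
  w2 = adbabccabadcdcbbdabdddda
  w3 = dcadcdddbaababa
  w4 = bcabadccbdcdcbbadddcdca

4

w1: PARK → WARM → WARM → WARM → WARM → WARM → WARM → WARM → WARM → WARM → WARM → WARM → WARM → WARM → WARM → WARM → WARM → WARM  → end WARM, accepted
w2: PARK → REST → FREE → RUN → REST → OPEN → COOL → FREE → RUN → OPEN → RUN → OPEN → COOL → OPEN → COOL → WARM → WARM → WARM → WARM → WARM → WARM → WARM → WARM → WARM → WARM  → end WARM, accepted
w3: PARK → PASS → COOL → WARM → WARM → WARM → WARM → WARM → WARM → WARM → WARM → WARM → WARM → WARM → WARM → WARM  → end WARM, accepted
w4: PARK → WARM → WARM → WARM → WARM → WARM → WARM → WARM → WARM → WARM → WARM → WARM → WARM → WARM → WARM → WARM → WARM → WARM → WARM → WARM → WARM → WARM → WARM → WARM  → end WARM, accepted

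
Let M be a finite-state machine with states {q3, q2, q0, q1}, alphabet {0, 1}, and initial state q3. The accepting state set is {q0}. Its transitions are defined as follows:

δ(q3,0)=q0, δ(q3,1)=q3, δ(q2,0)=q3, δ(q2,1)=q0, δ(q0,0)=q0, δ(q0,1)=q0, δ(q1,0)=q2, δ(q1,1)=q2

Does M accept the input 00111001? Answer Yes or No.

Trace: q3 -0-> q0 -0-> q0 -1-> q0 -1-> q0 -1-> q0 -0-> q0 -0-> q0 -1-> q0
End state q0 is accepting.

Yes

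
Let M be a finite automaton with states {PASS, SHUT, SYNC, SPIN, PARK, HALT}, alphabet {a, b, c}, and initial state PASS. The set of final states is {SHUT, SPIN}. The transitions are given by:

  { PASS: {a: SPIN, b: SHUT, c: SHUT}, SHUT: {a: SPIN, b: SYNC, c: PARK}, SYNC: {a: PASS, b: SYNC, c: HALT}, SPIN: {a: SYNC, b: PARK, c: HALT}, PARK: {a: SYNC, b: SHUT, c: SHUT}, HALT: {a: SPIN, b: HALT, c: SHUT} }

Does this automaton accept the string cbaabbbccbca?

Yes

start at PASS
read 'c': PASS → SHUT
read 'b': SHUT → SYNC
read 'a': SYNC → PASS
read 'a': PASS → SPIN
read 'b': SPIN → PARK
read 'b': PARK → SHUT
read 'b': SHUT → SYNC
read 'c': SYNC → HALT
read 'c': HALT → SHUT
read 'b': SHUT → SYNC
read 'c': SYNC → HALT
read 'a': HALT → SPIN
End state SPIN is accepting.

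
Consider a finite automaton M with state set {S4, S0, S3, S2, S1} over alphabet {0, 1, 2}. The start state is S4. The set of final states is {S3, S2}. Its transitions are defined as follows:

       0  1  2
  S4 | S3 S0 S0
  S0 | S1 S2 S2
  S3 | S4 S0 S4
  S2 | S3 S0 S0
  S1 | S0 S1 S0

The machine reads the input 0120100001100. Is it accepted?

No

Trace: S4 -0-> S3 -1-> S0 -2-> S2 -0-> S3 -1-> S0 -0-> S1 -0-> S0 -0-> S1 -0-> S0 -1-> S2 -1-> S0 -0-> S1 -0-> S0
End state S0 is not accepting.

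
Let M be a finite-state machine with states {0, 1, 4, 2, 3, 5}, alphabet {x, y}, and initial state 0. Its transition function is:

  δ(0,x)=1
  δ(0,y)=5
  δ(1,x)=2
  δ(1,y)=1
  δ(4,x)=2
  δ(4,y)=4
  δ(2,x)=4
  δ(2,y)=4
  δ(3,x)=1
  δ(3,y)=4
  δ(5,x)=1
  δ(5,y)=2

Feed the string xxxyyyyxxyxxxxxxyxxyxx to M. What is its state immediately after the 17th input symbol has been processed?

4

Trace: 0 -x-> 1 -x-> 2 -x-> 4 -y-> 4 -y-> 4 -y-> 4 -y-> 4 -x-> 2 -x-> 4 -y-> 4 -x-> 2 -x-> 4 -x-> 2 -x-> 4 -x-> 2 -x-> 4 -y-> 4
After 17 symbols: 4.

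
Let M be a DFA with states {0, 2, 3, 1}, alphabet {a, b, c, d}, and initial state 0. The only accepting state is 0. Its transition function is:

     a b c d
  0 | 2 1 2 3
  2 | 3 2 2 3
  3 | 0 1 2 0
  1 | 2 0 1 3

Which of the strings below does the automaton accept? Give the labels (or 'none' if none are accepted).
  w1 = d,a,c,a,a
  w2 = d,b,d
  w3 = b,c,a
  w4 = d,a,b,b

w1: Trace: 0 -d-> 3 -a-> 0 -c-> 2 -a-> 3 -a-> 0  → end 0, accepted
w2: Trace: 0 -d-> 3 -b-> 1 -d-> 3  → end 3, rejected
w3: Trace: 0 -b-> 1 -c-> 1 -a-> 2  → end 2, rejected
w4: Trace: 0 -d-> 3 -a-> 0 -b-> 1 -b-> 0  → end 0, accepted

w1, w4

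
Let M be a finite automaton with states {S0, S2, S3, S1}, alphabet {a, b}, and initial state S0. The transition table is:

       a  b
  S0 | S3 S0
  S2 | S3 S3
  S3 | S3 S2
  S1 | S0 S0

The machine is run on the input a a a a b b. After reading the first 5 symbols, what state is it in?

start at S0
read 'a': S0 → S3
read 'a': S3 → S3
read 'a': S3 → S3
read 'a': S3 → S3
read 'b': S3 → S2
After 5 symbols: S2.

S2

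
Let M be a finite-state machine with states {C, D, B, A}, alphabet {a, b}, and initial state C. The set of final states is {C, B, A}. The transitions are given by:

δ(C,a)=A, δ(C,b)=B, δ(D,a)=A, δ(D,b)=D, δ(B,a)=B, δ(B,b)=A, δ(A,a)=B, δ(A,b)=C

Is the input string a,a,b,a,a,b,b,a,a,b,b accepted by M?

Yes

start at C
read 'a': C → A
read 'a': A → B
read 'b': B → A
read 'a': A → B
read 'a': B → B
read 'b': B → A
read 'b': A → C
read 'a': C → A
read 'a': A → B
read 'b': B → A
read 'b': A → C
End state C is accepting.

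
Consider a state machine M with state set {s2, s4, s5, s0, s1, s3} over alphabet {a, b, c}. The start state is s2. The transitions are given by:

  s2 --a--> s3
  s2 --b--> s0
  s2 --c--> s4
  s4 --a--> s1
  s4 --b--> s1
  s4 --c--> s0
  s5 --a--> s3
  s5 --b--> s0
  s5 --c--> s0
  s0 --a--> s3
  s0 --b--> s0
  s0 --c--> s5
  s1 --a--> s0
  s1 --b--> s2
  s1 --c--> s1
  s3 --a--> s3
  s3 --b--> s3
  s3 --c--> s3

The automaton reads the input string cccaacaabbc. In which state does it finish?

s3

Trace: s2 -c-> s4 -c-> s0 -c-> s5 -a-> s3 -a-> s3 -c-> s3 -a-> s3 -a-> s3 -b-> s3 -b-> s3 -c-> s3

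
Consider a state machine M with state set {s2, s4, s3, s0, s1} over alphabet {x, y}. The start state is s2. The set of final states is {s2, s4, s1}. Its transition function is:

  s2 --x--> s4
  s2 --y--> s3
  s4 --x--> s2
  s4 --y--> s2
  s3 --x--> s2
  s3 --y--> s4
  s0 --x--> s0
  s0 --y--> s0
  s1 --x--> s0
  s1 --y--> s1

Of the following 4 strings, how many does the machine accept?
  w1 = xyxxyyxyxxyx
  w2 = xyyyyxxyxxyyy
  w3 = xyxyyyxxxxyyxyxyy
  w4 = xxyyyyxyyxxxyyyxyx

4

w1: Trace: s2 -x-> s4 -y-> s2 -x-> s4 -x-> s2 -y-> s3 -y-> s4 -x-> s2 -y-> s3 -x-> s2 -x-> s4 -y-> s2 -x-> s4  → end s4, accepted
w2: Trace: s2 -x-> s4 -y-> s2 -y-> s3 -y-> s4 -y-> s2 -x-> s4 -x-> s2 -y-> s3 -x-> s2 -x-> s4 -y-> s2 -y-> s3 -y-> s4  → end s4, accepted
w3: Trace: s2 -x-> s4 -y-> s2 -x-> s4 -y-> s2 -y-> s3 -y-> s4 -x-> s2 -x-> s4 -x-> s2 -x-> s4 -y-> s2 -y-> s3 -x-> s2 -y-> s3 -x-> s2 -y-> s3 -y-> s4  → end s4, accepted
w4: Trace: s2 -x-> s4 -x-> s2 -y-> s3 -y-> s4 -y-> s2 -y-> s3 -x-> s2 -y-> s3 -y-> s4 -x-> s2 -x-> s4 -x-> s2 -y-> s3 -y-> s4 -y-> s2 -x-> s4 -y-> s2 -x-> s4  → end s4, accepted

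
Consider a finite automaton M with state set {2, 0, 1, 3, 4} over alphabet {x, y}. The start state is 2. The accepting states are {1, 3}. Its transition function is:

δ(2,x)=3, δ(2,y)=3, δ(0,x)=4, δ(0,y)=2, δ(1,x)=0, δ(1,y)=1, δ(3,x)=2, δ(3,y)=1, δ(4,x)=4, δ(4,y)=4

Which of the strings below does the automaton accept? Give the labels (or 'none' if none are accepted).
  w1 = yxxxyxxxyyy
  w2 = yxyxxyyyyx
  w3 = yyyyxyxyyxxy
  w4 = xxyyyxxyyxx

w1

w1: 2 → 3 → 2 → 3 → 2 → 3 → 2 → 3 → 2 → 3 → 1 → 1  → end 1, accepted
w2: 2 → 3 → 2 → 3 → 2 → 3 → 1 → 1 → 1 → 1 → 0  → end 0, rejected
w3: 2 → 3 → 1 → 1 → 1 → 0 → 2 → 3 → 1 → 1 → 0 → 4 → 4  → end 4, rejected
w4: 2 → 3 → 2 → 3 → 1 → 1 → 0 → 4 → 4 → 4 → 4 → 4  → end 4, rejected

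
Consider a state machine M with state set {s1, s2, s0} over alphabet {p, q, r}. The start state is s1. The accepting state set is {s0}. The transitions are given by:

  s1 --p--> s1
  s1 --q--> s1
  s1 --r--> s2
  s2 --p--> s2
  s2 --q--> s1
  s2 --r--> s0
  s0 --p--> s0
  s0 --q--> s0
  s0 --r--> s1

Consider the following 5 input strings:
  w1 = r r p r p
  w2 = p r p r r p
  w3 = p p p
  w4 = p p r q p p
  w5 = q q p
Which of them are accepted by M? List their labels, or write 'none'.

none

w1: s1 → s2 → s0 → s0 → s1 → s1  → end s1, rejected
w2: s1 → s1 → s2 → s2 → s0 → s1 → s1  → end s1, rejected
w3: s1 → s1 → s1 → s1  → end s1, rejected
w4: s1 → s1 → s1 → s2 → s1 → s1 → s1  → end s1, rejected
w5: s1 → s1 → s1 → s1  → end s1, rejected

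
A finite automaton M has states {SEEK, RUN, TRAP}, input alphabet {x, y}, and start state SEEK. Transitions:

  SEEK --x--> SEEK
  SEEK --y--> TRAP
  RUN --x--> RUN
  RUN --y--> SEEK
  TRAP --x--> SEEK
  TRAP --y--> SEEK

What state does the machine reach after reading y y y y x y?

SEEK → TRAP → SEEK → TRAP → SEEK → SEEK → TRAP

TRAP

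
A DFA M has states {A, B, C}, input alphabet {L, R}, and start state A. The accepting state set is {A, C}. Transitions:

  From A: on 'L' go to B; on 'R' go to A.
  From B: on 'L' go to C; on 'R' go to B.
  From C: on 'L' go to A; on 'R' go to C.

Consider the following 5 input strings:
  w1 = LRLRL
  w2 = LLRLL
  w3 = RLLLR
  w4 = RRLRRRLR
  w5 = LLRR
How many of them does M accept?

w1: Trace: A -L-> B -R-> B -L-> C -R-> C -L-> A  → end A, accepted
w2: Trace: A -L-> B -L-> C -R-> C -L-> A -L-> B  → end B, rejected
w3: Trace: A -R-> A -L-> B -L-> C -L-> A -R-> A  → end A, accepted
w4: Trace: A -R-> A -R-> A -L-> B -R-> B -R-> B -R-> B -L-> C -R-> C  → end C, accepted
w5: Trace: A -L-> B -L-> C -R-> C -R-> C  → end C, accepted

4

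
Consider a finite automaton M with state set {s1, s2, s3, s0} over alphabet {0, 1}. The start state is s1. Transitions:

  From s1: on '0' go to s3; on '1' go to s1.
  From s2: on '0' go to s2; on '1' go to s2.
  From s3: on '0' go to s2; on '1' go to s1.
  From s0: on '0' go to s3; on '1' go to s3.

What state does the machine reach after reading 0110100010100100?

Trace: s1 -0-> s3 -1-> s1 -1-> s1 -0-> s3 -1-> s1 -0-> s3 -0-> s2 -0-> s2 -1-> s2 -0-> s2 -1-> s2 -0-> s2 -0-> s2 -1-> s2 -0-> s2 -0-> s2

s2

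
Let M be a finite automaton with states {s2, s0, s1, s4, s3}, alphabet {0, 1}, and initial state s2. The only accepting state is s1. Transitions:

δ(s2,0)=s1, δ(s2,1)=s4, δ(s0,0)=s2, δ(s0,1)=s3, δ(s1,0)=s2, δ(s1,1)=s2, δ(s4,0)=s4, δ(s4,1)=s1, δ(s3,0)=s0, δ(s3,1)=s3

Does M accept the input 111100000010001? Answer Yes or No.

Trace: s2 -1-> s4 -1-> s1 -1-> s2 -1-> s4 -0-> s4 -0-> s4 -0-> s4 -0-> s4 -0-> s4 -0-> s4 -1-> s1 -0-> s2 -0-> s1 -0-> s2 -1-> s4
End state s4 is not accepting.

No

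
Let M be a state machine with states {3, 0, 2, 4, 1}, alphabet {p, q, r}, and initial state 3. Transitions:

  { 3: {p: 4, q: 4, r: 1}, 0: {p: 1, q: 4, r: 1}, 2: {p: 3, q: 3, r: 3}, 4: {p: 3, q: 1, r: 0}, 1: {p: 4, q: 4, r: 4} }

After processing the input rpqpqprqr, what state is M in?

0

3 → 1 → 4 → 1 → 4 → 1 → 4 → 0 → 4 → 0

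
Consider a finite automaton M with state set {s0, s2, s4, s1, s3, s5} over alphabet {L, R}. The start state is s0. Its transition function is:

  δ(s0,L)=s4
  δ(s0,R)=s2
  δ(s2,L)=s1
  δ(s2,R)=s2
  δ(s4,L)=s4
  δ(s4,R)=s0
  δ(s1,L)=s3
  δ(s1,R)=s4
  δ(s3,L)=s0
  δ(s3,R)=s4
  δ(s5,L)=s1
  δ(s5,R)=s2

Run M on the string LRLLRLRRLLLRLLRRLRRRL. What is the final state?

s1

start at s0
read 'L': s0 → s4
read 'R': s4 → s0
read 'L': s0 → s4
read 'L': s4 → s4
read 'R': s4 → s0
read 'L': s0 → s4
read 'R': s4 → s0
read 'R': s0 → s2
read 'L': s2 → s1
read 'L': s1 → s3
read 'L': s3 → s0
read 'R': s0 → s2
read 'L': s2 → s1
read 'L': s1 → s3
read 'R': s3 → s4
read 'R': s4 → s0
read 'L': s0 → s4
read 'R': s4 → s0
read 'R': s0 → s2
read 'R': s2 → s2
read 'L': s2 → s1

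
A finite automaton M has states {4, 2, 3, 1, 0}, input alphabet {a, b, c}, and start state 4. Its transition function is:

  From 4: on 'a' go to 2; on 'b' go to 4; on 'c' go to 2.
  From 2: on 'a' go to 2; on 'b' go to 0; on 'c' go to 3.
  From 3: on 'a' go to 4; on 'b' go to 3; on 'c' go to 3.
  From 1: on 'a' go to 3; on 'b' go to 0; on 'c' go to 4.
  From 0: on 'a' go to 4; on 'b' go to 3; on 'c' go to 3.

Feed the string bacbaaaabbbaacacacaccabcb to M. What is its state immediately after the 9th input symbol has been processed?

4 → 4 → 2 → 3 → 3 → 4 → 2 → 2 → 2 → 0
After 9 symbols: 0.

0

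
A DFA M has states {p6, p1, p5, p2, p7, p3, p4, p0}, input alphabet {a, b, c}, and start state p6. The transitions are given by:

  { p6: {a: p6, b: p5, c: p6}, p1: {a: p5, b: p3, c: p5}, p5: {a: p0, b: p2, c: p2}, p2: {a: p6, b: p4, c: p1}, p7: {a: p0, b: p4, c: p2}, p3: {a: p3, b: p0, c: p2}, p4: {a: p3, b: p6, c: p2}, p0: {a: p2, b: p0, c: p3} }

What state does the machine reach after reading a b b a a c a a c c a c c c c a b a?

p0

start at p6
read 'a': p6 → p6
read 'b': p6 → p5
read 'b': p5 → p2
read 'a': p2 → p6
read 'a': p6 → p6
read 'c': p6 → p6
read 'a': p6 → p6
read 'a': p6 → p6
read 'c': p6 → p6
read 'c': p6 → p6
read 'a': p6 → p6
read 'c': p6 → p6
read 'c': p6 → p6
read 'c': p6 → p6
read 'c': p6 → p6
read 'a': p6 → p6
read 'b': p6 → p5
read 'a': p5 → p0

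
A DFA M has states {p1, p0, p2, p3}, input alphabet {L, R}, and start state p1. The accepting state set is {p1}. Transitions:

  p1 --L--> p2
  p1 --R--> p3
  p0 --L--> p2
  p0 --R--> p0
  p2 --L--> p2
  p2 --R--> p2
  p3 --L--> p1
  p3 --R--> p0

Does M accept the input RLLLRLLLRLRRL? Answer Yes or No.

start at p1
read 'R': p1 → p3
read 'L': p3 → p1
read 'L': p1 → p2
read 'L': p2 → p2
read 'R': p2 → p2
read 'L': p2 → p2
read 'L': p2 → p2
read 'L': p2 → p2
read 'R': p2 → p2
read 'L': p2 → p2
read 'R': p2 → p2
read 'R': p2 → p2
read 'L': p2 → p2
End state p2 is not accepting.

No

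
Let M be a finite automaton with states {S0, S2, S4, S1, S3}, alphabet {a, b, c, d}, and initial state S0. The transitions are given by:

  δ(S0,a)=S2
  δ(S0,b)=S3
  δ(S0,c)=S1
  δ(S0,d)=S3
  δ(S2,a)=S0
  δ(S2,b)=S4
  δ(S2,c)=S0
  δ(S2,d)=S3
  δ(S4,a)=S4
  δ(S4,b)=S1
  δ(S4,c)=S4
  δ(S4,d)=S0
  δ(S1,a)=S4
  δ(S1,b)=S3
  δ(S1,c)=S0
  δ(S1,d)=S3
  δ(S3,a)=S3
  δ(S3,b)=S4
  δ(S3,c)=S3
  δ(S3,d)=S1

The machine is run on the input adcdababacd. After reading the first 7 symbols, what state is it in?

start at S0
read 'a': S0 → S2
read 'd': S2 → S3
read 'c': S3 → S3
read 'd': S3 → S1
read 'a': S1 → S4
read 'b': S4 → S1
read 'a': S1 → S4
After 7 symbols: S4.

S4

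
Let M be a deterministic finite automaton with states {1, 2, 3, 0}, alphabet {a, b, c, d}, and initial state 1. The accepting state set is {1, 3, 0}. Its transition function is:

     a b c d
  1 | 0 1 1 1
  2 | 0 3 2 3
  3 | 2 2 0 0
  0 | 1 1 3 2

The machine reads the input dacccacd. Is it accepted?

Yes

1 → 1 → 0 → 3 → 0 → 3 → 2 → 2 → 3
End state 3 is accepting.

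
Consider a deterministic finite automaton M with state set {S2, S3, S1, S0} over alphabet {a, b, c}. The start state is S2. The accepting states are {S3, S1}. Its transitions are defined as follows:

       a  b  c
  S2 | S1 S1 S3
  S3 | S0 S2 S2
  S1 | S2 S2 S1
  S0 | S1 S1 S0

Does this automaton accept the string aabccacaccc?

Trace: S2 -a-> S1 -a-> S2 -b-> S1 -c-> S1 -c-> S1 -a-> S2 -c-> S3 -a-> S0 -c-> S0 -c-> S0 -c-> S0
End state S0 is not accepting.

No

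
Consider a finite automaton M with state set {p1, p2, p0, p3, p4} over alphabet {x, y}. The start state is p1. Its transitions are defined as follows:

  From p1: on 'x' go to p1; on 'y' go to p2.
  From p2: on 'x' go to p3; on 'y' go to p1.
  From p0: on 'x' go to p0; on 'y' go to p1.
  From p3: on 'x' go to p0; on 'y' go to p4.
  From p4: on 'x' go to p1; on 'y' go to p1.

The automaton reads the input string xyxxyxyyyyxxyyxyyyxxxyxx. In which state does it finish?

Trace: p1 -x-> p1 -y-> p2 -x-> p3 -x-> p0 -y-> p1 -x-> p1 -y-> p2 -y-> p1 -y-> p2 -y-> p1 -x-> p1 -x-> p1 -y-> p2 -y-> p1 -x-> p1 -y-> p2 -y-> p1 -y-> p2 -x-> p3 -x-> p0 -x-> p0 -y-> p1 -x-> p1 -x-> p1

p1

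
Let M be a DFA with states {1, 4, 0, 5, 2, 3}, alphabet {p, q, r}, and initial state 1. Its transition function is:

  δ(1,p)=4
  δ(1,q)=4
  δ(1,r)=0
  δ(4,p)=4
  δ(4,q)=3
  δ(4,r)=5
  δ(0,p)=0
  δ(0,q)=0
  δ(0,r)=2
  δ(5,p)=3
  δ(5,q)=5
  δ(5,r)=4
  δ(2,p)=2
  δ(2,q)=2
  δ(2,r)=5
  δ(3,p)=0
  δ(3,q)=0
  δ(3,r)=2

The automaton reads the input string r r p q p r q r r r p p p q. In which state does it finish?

1 → 0 → 2 → 2 → 2 → 2 → 5 → 5 → 4 → 5 → 4 → 4 → 4 → 4 → 3

3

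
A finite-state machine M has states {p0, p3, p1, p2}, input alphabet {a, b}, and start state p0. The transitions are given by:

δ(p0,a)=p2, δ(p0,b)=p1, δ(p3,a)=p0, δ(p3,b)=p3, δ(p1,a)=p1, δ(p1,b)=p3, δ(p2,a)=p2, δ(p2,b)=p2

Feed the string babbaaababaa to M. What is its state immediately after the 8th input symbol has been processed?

start at p0
read 'b': p0 → p1
read 'a': p1 → p1
read 'b': p1 → p3
read 'b': p3 → p3
read 'a': p3 → p0
read 'a': p0 → p2
read 'a': p2 → p2
read 'b': p2 → p2
After 8 symbols: p2.

p2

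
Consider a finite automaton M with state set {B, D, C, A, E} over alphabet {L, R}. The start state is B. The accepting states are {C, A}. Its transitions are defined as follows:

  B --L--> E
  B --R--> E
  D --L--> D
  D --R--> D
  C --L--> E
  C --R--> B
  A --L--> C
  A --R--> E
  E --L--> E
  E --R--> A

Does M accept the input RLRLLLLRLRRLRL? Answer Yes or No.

Yes

start at B
read 'R': B → E
read 'L': E → E
read 'R': E → A
read 'L': A → C
read 'L': C → E
read 'L': E → E
read 'L': E → E
read 'R': E → A
read 'L': A → C
read 'R': C → B
read 'R': B → E
read 'L': E → E
read 'R': E → A
read 'L': A → C
End state C is accepting.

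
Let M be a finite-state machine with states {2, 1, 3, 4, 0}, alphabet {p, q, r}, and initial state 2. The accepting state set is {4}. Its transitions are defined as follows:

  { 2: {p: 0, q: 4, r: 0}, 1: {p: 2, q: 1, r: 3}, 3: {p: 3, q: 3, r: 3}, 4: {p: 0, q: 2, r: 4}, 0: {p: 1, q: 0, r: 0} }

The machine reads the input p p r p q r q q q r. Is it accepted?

start at 2
read 'p': 2 → 0
read 'p': 0 → 1
read 'r': 1 → 3
read 'p': 3 → 3
read 'q': 3 → 3
read 'r': 3 → 3
read 'q': 3 → 3
read 'q': 3 → 3
read 'q': 3 → 3
read 'r': 3 → 3
End state 3 is not accepting.

No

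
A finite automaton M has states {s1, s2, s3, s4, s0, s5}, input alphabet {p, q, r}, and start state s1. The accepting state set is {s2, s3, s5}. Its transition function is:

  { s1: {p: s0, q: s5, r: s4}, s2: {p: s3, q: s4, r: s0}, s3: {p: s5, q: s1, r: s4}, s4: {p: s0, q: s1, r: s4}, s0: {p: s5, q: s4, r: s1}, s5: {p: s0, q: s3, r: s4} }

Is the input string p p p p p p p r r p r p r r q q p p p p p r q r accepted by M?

No

Trace: s1 -p-> s0 -p-> s5 -p-> s0 -p-> s5 -p-> s0 -p-> s5 -p-> s0 -r-> s1 -r-> s4 -p-> s0 -r-> s1 -p-> s0 -r-> s1 -r-> s4 -q-> s1 -q-> s5 -p-> s0 -p-> s5 -p-> s0 -p-> s5 -p-> s0 -r-> s1 -q-> s5 -r-> s4
End state s4 is not accepting.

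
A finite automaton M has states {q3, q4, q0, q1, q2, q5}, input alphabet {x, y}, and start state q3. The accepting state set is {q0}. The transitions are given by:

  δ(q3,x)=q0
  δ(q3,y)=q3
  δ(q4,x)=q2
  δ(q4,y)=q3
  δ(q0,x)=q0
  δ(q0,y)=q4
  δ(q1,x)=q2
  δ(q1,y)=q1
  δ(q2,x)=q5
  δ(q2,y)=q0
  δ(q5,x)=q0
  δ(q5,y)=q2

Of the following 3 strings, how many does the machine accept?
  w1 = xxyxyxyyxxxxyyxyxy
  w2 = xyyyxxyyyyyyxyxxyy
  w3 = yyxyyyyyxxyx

2

w1:
  start at q3
  read 'x': q3 → q0
  read 'x': q0 → q0
  read 'y': q0 → q4
  read 'x': q4 → q2
  read 'y': q2 → q0
  read 'x': q0 → q0
  read 'y': q0 → q4
  read 'y': q4 → q3
  read 'x': q3 → q0
  read 'x': q0 → q0
  read 'x': q0 → q0
  read 'x': q0 → q0
  read 'y': q0 → q4
  read 'y': q4 → q3
  read 'x': q3 → q0
  read 'y': q0 → q4
  read 'x': q4 → q2
  read 'y': q2 → q0
  end q0, accepted
w2:
  start at q3
  read 'x': q3 → q0
  read 'y': q0 → q4
  read 'y': q4 → q3
  read 'y': q3 → q3
  read 'x': q3 → q0
  read 'x': q0 → q0
  read 'y': q0 → q4
  read 'y': q4 → q3
  read 'y': q3 → q3
  read 'y': q3 → q3
  read 'y': q3 → q3
  read 'y': q3 → q3
  read 'x': q3 → q0
  read 'y': q0 → q4
  read 'x': q4 → q2
  read 'x': q2 → q5
  read 'y': q5 → q2
  read 'y': q2 → q0
  end q0, accepted
w3:
  start at q3
  read 'y': q3 → q3
  read 'y': q3 → q3
  read 'x': q3 → q0
  read 'y': q0 → q4
  read 'y': q4 → q3
  read 'y': q3 → q3
  read 'y': q3 → q3
  read 'y': q3 → q3
  read 'x': q3 → q0
  read 'x': q0 → q0
  read 'y': q0 → q4
  read 'x': q4 → q2
  end q2, rejected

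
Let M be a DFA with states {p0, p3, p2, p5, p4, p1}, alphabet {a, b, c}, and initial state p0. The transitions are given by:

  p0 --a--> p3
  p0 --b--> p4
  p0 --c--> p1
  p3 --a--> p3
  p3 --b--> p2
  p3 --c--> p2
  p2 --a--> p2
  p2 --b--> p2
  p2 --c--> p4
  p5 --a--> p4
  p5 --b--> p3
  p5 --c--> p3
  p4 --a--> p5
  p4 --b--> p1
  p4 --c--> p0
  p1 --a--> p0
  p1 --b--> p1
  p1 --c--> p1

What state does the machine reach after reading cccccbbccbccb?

Trace: p0 -c-> p1 -c-> p1 -c-> p1 -c-> p1 -c-> p1 -b-> p1 -b-> p1 -c-> p1 -c-> p1 -b-> p1 -c-> p1 -c-> p1 -b-> p1

p1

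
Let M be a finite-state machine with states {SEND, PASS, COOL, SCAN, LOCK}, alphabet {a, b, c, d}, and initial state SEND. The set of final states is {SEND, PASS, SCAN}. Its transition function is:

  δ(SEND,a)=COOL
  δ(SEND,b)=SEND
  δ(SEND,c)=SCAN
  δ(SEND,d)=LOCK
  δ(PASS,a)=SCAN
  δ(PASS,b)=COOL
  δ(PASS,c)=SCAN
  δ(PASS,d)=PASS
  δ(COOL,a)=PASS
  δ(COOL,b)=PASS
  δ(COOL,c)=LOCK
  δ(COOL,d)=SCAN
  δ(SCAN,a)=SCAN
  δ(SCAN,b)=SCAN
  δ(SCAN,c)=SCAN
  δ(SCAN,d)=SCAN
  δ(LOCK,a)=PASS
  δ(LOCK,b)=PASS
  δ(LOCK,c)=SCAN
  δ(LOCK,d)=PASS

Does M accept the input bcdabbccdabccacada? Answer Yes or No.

Yes

SEND → SEND → SCAN → SCAN → SCAN → SCAN → SCAN → SCAN → SCAN → SCAN → SCAN → SCAN → SCAN → SCAN → SCAN → SCAN → SCAN → SCAN → SCAN
End state SCAN is accepting.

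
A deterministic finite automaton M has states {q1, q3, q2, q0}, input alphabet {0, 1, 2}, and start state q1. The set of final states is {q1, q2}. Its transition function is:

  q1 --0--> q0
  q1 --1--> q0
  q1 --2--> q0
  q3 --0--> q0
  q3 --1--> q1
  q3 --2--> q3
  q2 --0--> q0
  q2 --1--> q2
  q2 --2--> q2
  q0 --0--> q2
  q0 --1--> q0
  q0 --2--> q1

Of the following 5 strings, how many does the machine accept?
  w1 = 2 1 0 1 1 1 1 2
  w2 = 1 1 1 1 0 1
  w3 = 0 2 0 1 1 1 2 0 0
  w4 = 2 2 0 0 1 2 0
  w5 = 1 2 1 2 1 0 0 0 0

w1: q1 → q0 → q0 → q2 → q2 → q2 → q2 → q2 → q2  → end q2, accepted
w2: q1 → q0 → q0 → q0 → q0 → q2 → q2  → end q2, accepted
w3: q1 → q0 → q1 → q0 → q0 → q0 → q0 → q1 → q0 → q2  → end q2, accepted
w4: q1 → q0 → q1 → q0 → q2 → q2 → q2 → q0  → end q0, rejected
w5: q1 → q0 → q1 → q0 → q1 → q0 → q2 → q0 → q2 → q0  → end q0, rejected

3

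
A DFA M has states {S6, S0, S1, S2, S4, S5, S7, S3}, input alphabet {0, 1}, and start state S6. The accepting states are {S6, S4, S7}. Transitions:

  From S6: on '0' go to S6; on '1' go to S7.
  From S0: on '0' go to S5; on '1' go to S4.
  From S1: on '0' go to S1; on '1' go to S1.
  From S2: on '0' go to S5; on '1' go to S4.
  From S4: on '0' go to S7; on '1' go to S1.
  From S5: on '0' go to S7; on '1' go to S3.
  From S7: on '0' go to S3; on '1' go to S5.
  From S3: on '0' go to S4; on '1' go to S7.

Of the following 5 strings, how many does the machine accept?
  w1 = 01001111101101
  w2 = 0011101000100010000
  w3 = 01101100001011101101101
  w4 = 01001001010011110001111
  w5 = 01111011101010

0

w1: S6 → S6 → S7 → S3 → S4 → S1 → S1 → S1 → S1 → S1 → S1 → S1 → S1 → S1 → S1  → end S1, rejected
w2: S6 → S6 → S6 → S7 → S5 → S3 → S4 → S1 → S1 → S1 → S1 → S1 → S1 → S1 → S1 → S1 → S1 → S1 → S1 → S1  → end S1, rejected
w3: S6 → S6 → S7 → S5 → S7 → S5 → S3 → S4 → S7 → S3 → S4 → S1 → S1 → S1 → S1 → S1 → S1 → S1 → S1 → S1 → S1 → S1 → S1 → S1  → end S1, rejected
w4: S6 → S6 → S7 → S3 → S4 → S1 → S1 → S1 → S1 → S1 → S1 → S1 → S1 → S1 → S1 → S1 → S1 → S1 → S1 → S1 → S1 → S1 → S1 → S1  → end S1, rejected
w5: S6 → S6 → S7 → S5 → S3 → S7 → S3 → S7 → S5 → S3 → S4 → S1 → S1 → S1 → S1  → end S1, rejected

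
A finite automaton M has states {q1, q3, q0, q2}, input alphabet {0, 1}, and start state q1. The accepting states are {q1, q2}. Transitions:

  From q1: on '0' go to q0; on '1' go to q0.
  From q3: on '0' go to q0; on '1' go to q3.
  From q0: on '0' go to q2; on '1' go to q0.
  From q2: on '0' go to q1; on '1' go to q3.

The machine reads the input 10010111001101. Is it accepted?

No

start at q1
read '1': q1 → q0
read '0': q0 → q2
read '0': q2 → q1
read '1': q1 → q0
read '0': q0 → q2
read '1': q2 → q3
read '1': q3 → q3
read '1': q3 → q3
read '0': q3 → q0
read '0': q0 → q2
read '1': q2 → q3
read '1': q3 → q3
read '0': q3 → q0
read '1': q0 → q0
End state q0 is not accepting.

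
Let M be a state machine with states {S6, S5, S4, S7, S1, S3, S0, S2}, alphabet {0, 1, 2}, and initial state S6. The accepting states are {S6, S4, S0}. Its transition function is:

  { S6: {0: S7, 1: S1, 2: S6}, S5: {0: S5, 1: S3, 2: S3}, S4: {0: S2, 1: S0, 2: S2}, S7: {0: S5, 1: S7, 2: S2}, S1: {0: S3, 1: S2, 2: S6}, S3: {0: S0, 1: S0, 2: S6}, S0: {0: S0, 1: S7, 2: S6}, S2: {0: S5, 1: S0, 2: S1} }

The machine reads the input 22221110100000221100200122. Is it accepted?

S6 → S6 → S6 → S6 → S6 → S1 → S2 → S0 → S0 → S7 → S5 → S5 → S5 → S5 → S5 → S3 → S6 → S1 → S2 → S5 → S5 → S3 → S0 → S0 → S7 → S2 → S1
End state S1 is not accepting.

No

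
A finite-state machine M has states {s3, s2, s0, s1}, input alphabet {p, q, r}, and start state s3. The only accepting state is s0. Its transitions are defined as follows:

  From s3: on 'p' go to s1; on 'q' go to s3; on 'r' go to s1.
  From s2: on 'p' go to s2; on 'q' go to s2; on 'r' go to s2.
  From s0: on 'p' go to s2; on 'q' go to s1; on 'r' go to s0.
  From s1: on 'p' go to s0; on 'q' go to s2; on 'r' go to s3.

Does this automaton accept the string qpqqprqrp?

No

Trace: s3 -q-> s3 -p-> s1 -q-> s2 -q-> s2 -p-> s2 -r-> s2 -q-> s2 -r-> s2 -p-> s2
End state s2 is not accepting.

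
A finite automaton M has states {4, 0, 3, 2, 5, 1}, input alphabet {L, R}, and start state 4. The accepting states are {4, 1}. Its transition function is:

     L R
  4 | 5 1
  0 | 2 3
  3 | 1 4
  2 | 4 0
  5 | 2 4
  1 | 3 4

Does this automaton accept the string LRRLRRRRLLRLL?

Trace: 4 -L-> 5 -R-> 4 -R-> 1 -L-> 3 -R-> 4 -R-> 1 -R-> 4 -R-> 1 -L-> 3 -L-> 1 -R-> 4 -L-> 5 -L-> 2
End state 2 is not accepting.

No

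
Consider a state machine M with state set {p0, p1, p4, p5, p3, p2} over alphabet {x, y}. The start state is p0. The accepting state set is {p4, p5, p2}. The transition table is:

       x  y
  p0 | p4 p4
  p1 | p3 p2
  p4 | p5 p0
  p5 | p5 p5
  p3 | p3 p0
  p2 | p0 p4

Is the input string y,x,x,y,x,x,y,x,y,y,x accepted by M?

Yes

p0 → p4 → p5 → p5 → p5 → p5 → p5 → p5 → p5 → p5 → p5 → p5
End state p5 is accepting.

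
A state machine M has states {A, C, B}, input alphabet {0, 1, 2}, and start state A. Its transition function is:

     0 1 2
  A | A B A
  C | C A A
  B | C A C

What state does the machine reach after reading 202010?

Trace: A -2-> A -0-> A -2-> A -0-> A -1-> B -0-> C

C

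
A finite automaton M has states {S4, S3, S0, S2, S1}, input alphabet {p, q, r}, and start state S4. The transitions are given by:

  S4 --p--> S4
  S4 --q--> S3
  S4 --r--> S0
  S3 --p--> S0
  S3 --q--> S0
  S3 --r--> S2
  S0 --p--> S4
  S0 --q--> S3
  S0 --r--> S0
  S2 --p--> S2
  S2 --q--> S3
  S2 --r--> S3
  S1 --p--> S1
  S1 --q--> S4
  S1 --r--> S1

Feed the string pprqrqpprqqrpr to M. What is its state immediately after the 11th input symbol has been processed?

S4 → S4 → S4 → S0 → S3 → S2 → S3 → S0 → S4 → S0 → S3 → S0
After 11 symbols: S0.

S0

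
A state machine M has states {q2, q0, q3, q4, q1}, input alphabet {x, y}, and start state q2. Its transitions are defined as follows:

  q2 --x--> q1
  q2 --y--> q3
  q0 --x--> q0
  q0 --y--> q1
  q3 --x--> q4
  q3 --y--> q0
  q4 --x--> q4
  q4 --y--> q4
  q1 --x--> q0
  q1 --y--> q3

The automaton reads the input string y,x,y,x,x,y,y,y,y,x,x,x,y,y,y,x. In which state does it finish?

Trace: q2 -y-> q3 -x-> q4 -y-> q4 -x-> q4 -x-> q4 -y-> q4 -y-> q4 -y-> q4 -y-> q4 -x-> q4 -x-> q4 -x-> q4 -y-> q4 -y-> q4 -y-> q4 -x-> q4

q4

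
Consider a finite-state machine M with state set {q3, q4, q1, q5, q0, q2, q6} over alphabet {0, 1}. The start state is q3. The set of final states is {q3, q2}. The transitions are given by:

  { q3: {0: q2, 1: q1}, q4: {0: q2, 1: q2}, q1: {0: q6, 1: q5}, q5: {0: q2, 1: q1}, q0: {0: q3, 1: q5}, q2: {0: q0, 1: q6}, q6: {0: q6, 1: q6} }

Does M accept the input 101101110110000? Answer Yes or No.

Trace: q3 -1-> q1 -0-> q6 -1-> q6 -1-> q6 -0-> q6 -1-> q6 -1-> q6 -1-> q6 -0-> q6 -1-> q6 -1-> q6 -0-> q6 -0-> q6 -0-> q6 -0-> q6
End state q6 is not accepting.

No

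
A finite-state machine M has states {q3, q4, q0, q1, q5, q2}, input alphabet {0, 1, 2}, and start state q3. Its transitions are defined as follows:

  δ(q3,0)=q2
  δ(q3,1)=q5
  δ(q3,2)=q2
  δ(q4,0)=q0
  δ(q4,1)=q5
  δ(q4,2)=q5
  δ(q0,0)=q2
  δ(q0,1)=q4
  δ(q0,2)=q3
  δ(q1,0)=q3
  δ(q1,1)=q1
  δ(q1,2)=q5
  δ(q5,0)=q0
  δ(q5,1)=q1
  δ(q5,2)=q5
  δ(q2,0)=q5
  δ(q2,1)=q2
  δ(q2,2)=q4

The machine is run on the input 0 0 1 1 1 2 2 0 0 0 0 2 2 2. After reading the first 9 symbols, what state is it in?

start at q3
read '0': q3 → q2
read '0': q2 → q5
read '1': q5 → q1
read '1': q1 → q1
read '1': q1 → q1
read '2': q1 → q5
read '2': q5 → q5
read '0': q5 → q0
read '0': q0 → q2
After 9 symbols: q2.

q2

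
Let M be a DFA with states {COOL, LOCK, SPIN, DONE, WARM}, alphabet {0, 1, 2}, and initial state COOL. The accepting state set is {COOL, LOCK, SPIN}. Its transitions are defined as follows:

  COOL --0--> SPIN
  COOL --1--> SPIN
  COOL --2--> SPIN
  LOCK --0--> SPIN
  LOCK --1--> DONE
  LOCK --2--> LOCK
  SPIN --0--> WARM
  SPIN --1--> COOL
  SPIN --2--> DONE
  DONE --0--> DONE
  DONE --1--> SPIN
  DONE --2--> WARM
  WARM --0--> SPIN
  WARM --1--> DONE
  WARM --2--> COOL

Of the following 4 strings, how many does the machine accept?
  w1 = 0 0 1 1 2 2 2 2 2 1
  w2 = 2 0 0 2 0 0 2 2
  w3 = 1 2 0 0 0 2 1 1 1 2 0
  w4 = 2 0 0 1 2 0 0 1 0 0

w1: Trace: COOL -0-> SPIN -0-> WARM -1-> DONE -1-> SPIN -2-> DONE -2-> WARM -2-> COOL -2-> SPIN -2-> DONE -1-> SPIN  → end SPIN, accepted
w2: Trace: COOL -2-> SPIN -0-> WARM -0-> SPIN -2-> DONE -0-> DONE -0-> DONE -2-> WARM -2-> COOL  → end COOL, accepted
w3: Trace: COOL -1-> SPIN -2-> DONE -0-> DONE -0-> DONE -0-> DONE -2-> WARM -1-> DONE -1-> SPIN -1-> COOL -2-> SPIN -0-> WARM  → end WARM, rejected
w4: Trace: COOL -2-> SPIN -0-> WARM -0-> SPIN -1-> COOL -2-> SPIN -0-> WARM -0-> SPIN -1-> COOL -0-> SPIN -0-> WARM  → end WARM, rejected

2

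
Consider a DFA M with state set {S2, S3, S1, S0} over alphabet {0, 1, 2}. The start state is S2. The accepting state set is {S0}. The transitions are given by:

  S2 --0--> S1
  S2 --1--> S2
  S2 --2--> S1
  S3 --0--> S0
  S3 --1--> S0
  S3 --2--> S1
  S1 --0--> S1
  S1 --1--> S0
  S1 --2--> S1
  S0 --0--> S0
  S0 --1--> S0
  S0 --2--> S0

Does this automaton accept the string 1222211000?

Trace: S2 -1-> S2 -2-> S1 -2-> S1 -2-> S1 -2-> S1 -1-> S0 -1-> S0 -0-> S0 -0-> S0 -0-> S0
End state S0 is accepting.

Yes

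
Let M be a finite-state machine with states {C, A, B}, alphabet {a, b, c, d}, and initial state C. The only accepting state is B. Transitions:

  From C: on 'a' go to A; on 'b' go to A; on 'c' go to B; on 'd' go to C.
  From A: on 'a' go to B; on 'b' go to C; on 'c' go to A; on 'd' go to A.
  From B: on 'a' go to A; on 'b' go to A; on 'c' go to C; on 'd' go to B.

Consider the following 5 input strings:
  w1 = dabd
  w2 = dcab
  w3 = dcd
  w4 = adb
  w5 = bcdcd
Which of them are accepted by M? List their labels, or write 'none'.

w1: Trace: C -d-> C -a-> A -b-> C -d-> C  → end C, rejected
w2: Trace: C -d-> C -c-> B -a-> A -b-> C  → end C, rejected
w3: Trace: C -d-> C -c-> B -d-> B  → end B, accepted
w4: Trace: C -a-> A -d-> A -b-> C  → end C, rejected
w5: Trace: C -b-> A -c-> A -d-> A -c-> A -d-> A  → end A, rejected

w3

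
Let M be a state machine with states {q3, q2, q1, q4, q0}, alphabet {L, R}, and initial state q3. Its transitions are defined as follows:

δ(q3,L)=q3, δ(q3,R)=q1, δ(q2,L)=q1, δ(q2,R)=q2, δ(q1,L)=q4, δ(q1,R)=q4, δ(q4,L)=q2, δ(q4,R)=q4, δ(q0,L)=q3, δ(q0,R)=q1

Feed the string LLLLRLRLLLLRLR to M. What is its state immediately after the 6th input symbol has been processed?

q4

q3 → q3 → q3 → q3 → q3 → q1 → q4
After 6 symbols: q4.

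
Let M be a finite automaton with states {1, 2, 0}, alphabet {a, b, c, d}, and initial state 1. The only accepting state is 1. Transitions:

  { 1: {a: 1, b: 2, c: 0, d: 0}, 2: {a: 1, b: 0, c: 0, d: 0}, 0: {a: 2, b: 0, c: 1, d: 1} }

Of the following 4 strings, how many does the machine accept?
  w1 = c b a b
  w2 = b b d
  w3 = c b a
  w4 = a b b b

1

w1:
  start at 1
  read 'c': 1 → 0
  read 'b': 0 → 0
  read 'a': 0 → 2
  read 'b': 2 → 0
  end 0, rejected
w2:
  start at 1
  read 'b': 1 → 2
  read 'b': 2 → 0
  read 'd': 0 → 1
  end 1, accepted
w3:
  start at 1
  read 'c': 1 → 0
  read 'b': 0 → 0
  read 'a': 0 → 2
  end 2, rejected
w4:
  start at 1
  read 'a': 1 → 1
  read 'b': 1 → 2
  read 'b': 2 → 0
  read 'b': 0 → 0
  end 0, rejected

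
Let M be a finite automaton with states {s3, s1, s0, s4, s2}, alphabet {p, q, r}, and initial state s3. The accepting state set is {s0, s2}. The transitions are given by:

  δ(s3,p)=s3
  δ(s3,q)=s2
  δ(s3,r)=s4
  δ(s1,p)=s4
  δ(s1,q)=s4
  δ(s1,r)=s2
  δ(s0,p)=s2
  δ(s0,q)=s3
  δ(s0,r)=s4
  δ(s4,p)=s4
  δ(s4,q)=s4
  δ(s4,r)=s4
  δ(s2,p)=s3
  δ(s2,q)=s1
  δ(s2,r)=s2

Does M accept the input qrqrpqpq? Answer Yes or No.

start at s3
read 'q': s3 → s2
read 'r': s2 → s2
read 'q': s2 → s1
read 'r': s1 → s2
read 'p': s2 → s3
read 'q': s3 → s2
read 'p': s2 → s3
read 'q': s3 → s2
End state s2 is accepting.

Yes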